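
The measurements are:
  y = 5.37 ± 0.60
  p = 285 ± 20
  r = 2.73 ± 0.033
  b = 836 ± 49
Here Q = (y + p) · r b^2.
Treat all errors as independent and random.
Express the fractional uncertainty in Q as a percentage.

Let u = y + p = 290. δu = √(δy² + δp²) = √(0.360 + 400) = 20.0, so δu/u = 0.0689.
Q is then a monomial in u, r, b:
δQ/Q = √((δu/u)² + (1·δr/r)² + (2·δb/b)²) = √(0.00475 + 0.000146 + 0.0137) = 0.137

13.7%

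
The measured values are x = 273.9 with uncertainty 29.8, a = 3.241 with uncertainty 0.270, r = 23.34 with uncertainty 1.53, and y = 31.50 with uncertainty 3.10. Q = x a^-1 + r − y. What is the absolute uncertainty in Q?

Let p = x·a^-1 = 84.51. δp/p = √((1·δx/x)² + (-1·δa/a)²) = √(0.0118 + 0.00694) = 0.137, so δp = 11.6.
Q = p + r − y: δQ = √(δp² + δr² + δy²) = √(134 + 2.34 + 9.61) = 12.1

12.1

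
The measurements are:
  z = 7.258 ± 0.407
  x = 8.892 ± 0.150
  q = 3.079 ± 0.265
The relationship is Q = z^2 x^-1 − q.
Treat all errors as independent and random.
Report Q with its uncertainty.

Let p = z^2·x^-1 = 5.924. δp/p = √((2·δz/z)² + (-1·δx/x)²) = √(0.0126 + 0.000285) = 0.113, so δp = 0.672.
Q = p − q: δQ = √(δp² + δq²) = √(0.451 + 0.0702) = 0.722
Q = 2.845.

2.845 ± 0.722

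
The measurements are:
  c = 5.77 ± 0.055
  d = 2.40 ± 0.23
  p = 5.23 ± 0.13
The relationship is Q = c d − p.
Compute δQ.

1.34

Let w = c·d = 13.8. δw/w = √((1·δc/c)² + (1·δd/d)²) = √(9.09e-05 + 0.00918) = 0.0963, so δw = 1.33.
Q = w − p: δQ = √(δw² + δp²) = √(1.78 + 0.0169) = 1.34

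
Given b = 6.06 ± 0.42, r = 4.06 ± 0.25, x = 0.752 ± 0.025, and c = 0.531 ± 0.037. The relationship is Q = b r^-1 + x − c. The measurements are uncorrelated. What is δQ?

0.145

Let p = b·r^-1 = 1.49. δp/p = √((1·δb/b)² + (-1·δr/r)²) = √(0.00480 + 0.00379) = 0.0927, so δp = 0.138.
Q = p + x − c: δQ = √(δp² + δx² + δc²) = √(0.0191 + 0.000625 + 0.00137) = 0.145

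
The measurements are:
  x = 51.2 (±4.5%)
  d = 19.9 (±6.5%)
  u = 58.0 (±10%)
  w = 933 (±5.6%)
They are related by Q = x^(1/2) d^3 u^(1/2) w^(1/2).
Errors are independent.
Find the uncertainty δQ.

2.68e+06

Q is a product of powers, so relative uncertainties combine in quadrature:
  (½·δx/x)² = (0.5×0.0450)² = 0.000506;  (3·δd/d)² = (3×0.0650)² = 0.0380;  (½·δu/u)² = (0.5×0.100)² = 0.00250;  (½·δw/w)² = (0.5×0.0560)² = 0.000784
δQ/Q = √(0.0418) = 0.204
Q = 1.31e+07, so δQ = 0.204 × 1.31e+07 = 2.68e+06.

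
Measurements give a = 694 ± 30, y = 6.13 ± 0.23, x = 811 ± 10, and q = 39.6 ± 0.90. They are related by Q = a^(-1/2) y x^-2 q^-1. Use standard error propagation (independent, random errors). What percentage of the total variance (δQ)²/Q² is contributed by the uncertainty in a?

15.6%

(δQ/Q)² = (−½·δa/a)² + (1·δy/y)² + (-2·δx/x)² + (-1·δq/q)²
  a term: (-0.5×0.0432)² = 0.000467
  y term: (1×0.0375)² = 0.00141
  x term: (-2×0.0123)² = 0.000608
  q term: (-1×0.0227)² = 0.000517
Total = 0.00300. Share from a = 0.000467/0.00300 = 0.156.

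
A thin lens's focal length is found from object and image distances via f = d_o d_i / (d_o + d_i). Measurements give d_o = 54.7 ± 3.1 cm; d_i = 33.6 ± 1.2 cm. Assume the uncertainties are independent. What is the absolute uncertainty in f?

∂f/∂d_o = (d_i/(d_o+d_i))² = 0.145;  ∂f/∂d_i = (d_o/(d_o+d_i))² = 0.384
δf = √((∂f/∂d_o · δd_o)² + (∂f/∂d_i · δd_i)²) = √(0.201 + 0.212) = 0.643 cm

0.643 cm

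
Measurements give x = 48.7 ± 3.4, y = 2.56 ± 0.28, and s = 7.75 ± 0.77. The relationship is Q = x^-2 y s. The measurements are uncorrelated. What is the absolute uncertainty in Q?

0.00170

Products/powers → add relative errors in quadrature, weighted by exponent:
  (-2·δx/x)² = (-2×0.0698)² = 0.0195;  (1·δy/y)² = (1×0.109)² = 0.0120;  (1·δs/s)² = (1×0.0994)² = 0.00987
δQ/Q = √(0.0413) = 0.203
Q = 0.00837, so δQ = 0.203 × 0.00837 = 0.00170.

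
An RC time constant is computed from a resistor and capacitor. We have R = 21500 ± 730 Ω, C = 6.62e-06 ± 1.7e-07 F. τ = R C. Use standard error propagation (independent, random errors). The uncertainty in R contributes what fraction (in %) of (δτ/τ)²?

63.6%

(δτ/τ)² = (1·δR/R)² + (1·δC/C)²
  R term: (1×0.0340)² = 0.00115
  C term: (1×0.0257)² = 0.000659
Total = 0.00181. Share from R = 0.00115/0.00181 = 0.636.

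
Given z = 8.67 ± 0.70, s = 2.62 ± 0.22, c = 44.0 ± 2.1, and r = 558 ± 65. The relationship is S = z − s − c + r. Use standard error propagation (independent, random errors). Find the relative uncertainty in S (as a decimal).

For a sum/difference, combine absolute errors in quadrature:
  (δz)² = 0.490;  (δs)² = 0.0484;  (δc)² = 4.41;  (δr)² = 4220
δS = √(4230) = 65.0
S = 520, so δS/S = 65.0/520 = 0.125.

0.125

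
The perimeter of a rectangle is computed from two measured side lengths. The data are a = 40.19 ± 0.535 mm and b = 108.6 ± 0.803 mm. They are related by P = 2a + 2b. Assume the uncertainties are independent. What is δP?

1.93 mm

For a sum/difference, combine absolute errors in quadrature:
  (2·δa)² = 1.14;  (2·δb)² = 2.58
δP = √(3.72) = 1.93 mm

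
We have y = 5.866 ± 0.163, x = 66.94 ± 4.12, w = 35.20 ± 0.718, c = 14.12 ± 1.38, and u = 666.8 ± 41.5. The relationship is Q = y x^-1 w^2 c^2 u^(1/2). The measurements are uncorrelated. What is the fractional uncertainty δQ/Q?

0.213

Relative error in a monomial: (δQ/Q)² = Σ (nᵢ · δxᵢ/xᵢ)².
  (1·δy/y)² = (1×0.0278)² = 0.000772;  (-1·δx/x)² = (-1×0.0615)² = 0.00379;  (2·δw/w)² = (2×0.0204)² = 0.00166;  (2·δc/c)² = (2×0.0977)² = 0.0382;  (½·δu/u)² = (0.5×0.0622)² = 0.000968
δQ/Q = √(0.0454) = 0.213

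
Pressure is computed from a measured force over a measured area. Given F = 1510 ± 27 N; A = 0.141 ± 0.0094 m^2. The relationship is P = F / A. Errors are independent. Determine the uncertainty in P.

Since P is a product/quotient, work with relative uncertainties:
  (1·δF/F)² = (1×0.0179)² = 0.000320;  (-1·δA/A)² = (-1×0.0667)² = 0.00444
δP/P = √(0.00476) = 0.0690
P = 10700 Pa, so δP = 0.0690 × 10700 = 739 Pa.

739 Pa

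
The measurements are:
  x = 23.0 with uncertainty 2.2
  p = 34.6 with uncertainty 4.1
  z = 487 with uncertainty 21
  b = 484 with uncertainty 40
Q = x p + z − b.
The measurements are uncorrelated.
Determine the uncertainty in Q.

129

Let w = x·p = 796. δw/w = √((1·δx/x)² + (1·δp/p)²) = √(0.00915 + 0.0140) = 0.152, so δw = 121.
Q = w + z − b: δQ = √(δw² + δz² + δb²) = √(14700 + 441 + 1600) = 129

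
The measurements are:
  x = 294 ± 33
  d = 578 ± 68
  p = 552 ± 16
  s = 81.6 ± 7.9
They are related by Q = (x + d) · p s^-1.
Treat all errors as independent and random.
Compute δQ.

785

Let u = x + d = 872. δu = √(δx² + δd²) = √(1090 + 4620) = 75.6, so δu/u = 0.0867.
Q is then a monomial in u, p, s:
δQ/Q = √((δu/u)² + (1·δp/p)² + (-1·δs/s)²) = √(0.00751 + 0.000840 + 0.00937) = 0.133
Q = 5900, so δQ = 0.133 × 5900 = 785.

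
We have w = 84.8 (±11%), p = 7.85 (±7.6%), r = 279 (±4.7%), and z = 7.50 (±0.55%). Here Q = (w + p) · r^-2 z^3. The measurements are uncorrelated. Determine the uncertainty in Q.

0.0697

Let u = w + p = 92.6. δu = √(δw² + δp²) = √(87.0 + 0.356) = 9.35, so δu/u = 0.101.
Q is then a monomial in u, r, z:
δQ/Q = √((δu/u)² + (-2·δr/r)² + (3·δz/z)²) = √(0.0102 + 0.00884 + 0.000272) = 0.139
Q = 0.502, so δQ = 0.139 × 0.502 = 0.0697.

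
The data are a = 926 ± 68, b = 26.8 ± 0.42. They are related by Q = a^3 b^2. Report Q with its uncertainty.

(5.70 ± 1.27) × 10^11

Each factor contributes (exponent × relative error)² to (δQ/Q)²:
  (3·δa/a)² = (3×0.0734)² = 0.0485;  (2·δb/b)² = (2×0.0157)² = 0.000982
δQ/Q = √(0.0495) = 0.223
Q = 5.7e+11, so δQ = 0.223 × 5.7e+11 = 1.27e+11.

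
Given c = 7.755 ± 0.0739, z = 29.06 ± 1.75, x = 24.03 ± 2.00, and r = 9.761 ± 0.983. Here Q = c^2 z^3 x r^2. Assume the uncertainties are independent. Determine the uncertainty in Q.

Q is a product of powers, so relative uncertainties combine in quadrature:
  (2·δc/c)² = (2×0.00953)² = 0.000363;  (3·δz/z)² = (3×0.0602)² = 0.0326;  (1·δx/x)² = (1×0.0832)² = 0.00693;  (2·δr/r)² = (2×0.101)² = 0.0406
δQ/Q = √(0.0805) = 0.284
Q = 3.379e+09, so δQ = 0.284 × 3.379e+09 = 9.59e+08.

9.59e+08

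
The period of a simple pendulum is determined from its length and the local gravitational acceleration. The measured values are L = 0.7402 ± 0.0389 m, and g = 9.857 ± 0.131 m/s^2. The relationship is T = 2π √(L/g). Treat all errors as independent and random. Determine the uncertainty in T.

Products/powers → add relative errors in quadrature, weighted by exponent:
  (½·δL/L)² = (0.5×0.0526)² = 0.000690;  (−½·δg/g)² = (-0.5×0.0133)² = 4.42e-05
δT/T = √(0.000735) = 0.0271
T = 1.722 s, so δT = 0.0271 × 1.722 = 0.0467 s.

0.0467 s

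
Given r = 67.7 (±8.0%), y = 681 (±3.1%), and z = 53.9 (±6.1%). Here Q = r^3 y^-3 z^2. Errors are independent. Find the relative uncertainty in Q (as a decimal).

0.285

For a monomial Q ∝ r^3, y^-3, z^2, fractional errors add in quadrature:
  (3·δr/r)² = (3×0.0800)² = 0.0576;  (-3·δy/y)² = (-3×0.0310)² = 0.00865;  (2·δz/z)² = (2×0.0610)² = 0.0149
δQ/Q = √(0.0811) = 0.285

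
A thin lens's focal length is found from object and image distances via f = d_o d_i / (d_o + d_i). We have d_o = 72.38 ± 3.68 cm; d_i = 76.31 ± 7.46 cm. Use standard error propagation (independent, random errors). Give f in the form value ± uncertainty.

37.15 ± 2.02 cm

∂f/∂d_o = (d_i/(d_o+d_i))² = 0.263;  ∂f/∂d_i = (d_o/(d_o+d_i))² = 0.237
δf = √((∂f/∂d_o · δd_o)² + (∂f/∂d_i · δd_i)²) = √(0.939 + 3.12) = 2.02 cm
f = 37.15 cm.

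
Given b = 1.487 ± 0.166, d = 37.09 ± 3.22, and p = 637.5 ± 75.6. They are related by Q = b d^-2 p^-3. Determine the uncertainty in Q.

For a monomial Q ∝ b, d^-2, p^-3, fractional errors add in quadrature:
  (1·δb/b)² = (1×0.112)² = 0.0125;  (-2·δd/d)² = (-2×0.0868)² = 0.0301;  (-3·δp/p)² = (-3×0.119)² = 0.127
δQ/Q = √(0.169) = 0.411
Q = 4.172e-12, so δQ = 0.411 × 4.172e-12 = 1.72e-12.

1.72e-12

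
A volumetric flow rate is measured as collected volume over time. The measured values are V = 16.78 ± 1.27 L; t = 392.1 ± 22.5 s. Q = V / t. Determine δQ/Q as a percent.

Products/powers → add relative errors in quadrature, weighted by exponent:
  (1·δV/V)² = (1×0.0757)² = 0.00573;  (-1·δt/t)² = (-1×0.0574)² = 0.00329
δQ/Q = √(0.00902) = 0.0950

9.50%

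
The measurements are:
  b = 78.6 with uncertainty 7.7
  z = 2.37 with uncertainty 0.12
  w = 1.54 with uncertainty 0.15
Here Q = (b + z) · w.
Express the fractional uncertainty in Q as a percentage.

13.6%

Let u = b + z = 81.0. δu = √(δb² + δz²) = √(59.3 + 0.0144) = 7.70, so δu/u = 0.0951.
Q is then a monomial in u, w:
δQ/Q = √((δu/u)² + (1·δw/w)²) = √(0.00905 + 0.00949) = 0.136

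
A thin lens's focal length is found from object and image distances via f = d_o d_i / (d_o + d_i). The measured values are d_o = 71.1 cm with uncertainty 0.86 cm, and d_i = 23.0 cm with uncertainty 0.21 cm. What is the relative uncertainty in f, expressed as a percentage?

∂f/∂d_o = (d_i/(d_o+d_i))² = 0.0597;  ∂f/∂d_i = (d_o/(d_o+d_i))² = 0.571
δf = √((∂f/∂d_o · δd_o)² + (∂f/∂d_i · δd_i)²) = √(0.00264 + 0.0144) = 0.130 cm
f = 17.4 cm, so δf/f = 0.130/17.4 = 0.00751.

0.751%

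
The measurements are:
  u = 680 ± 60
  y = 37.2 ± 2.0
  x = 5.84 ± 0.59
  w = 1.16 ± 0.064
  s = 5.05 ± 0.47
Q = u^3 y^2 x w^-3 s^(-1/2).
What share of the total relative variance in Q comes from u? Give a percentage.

57.7%

(δQ/Q)² = (3·δu/u)² + (2·δy/y)² + (1·δx/x)² + (-3·δw/w)² + (−½·δs/s)²
  u term: (3×0.0882)² = 0.0701
  y term: (2×0.0538)² = 0.0116
  x term: (1×0.101)² = 0.0102
  w term: (-3×0.0552)² = 0.0274
  s term: (-0.5×0.0931)² = 0.00217
Total = 0.121. Share from u = 0.0701/0.121 = 0.577.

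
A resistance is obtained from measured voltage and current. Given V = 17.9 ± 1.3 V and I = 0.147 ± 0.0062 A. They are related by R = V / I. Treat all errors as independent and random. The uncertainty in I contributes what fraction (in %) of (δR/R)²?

25.2%

(δR/R)² = (1·δV/V)² + (-1·δI/I)²
  V term: (1×0.0726)² = 0.00527
  I term: (-1×0.0422)² = 0.00178
Total = 0.00705. Share from I = 0.00178/0.00705 = 0.252.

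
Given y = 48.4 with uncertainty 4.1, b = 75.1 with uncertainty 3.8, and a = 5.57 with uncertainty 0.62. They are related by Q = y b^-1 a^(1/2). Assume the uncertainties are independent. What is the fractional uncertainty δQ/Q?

0.113

Each factor contributes (exponent × relative error)² to (δQ/Q)²:
  (1·δy/y)² = (1×0.0847)² = 0.00718;  (-1·δb/b)² = (-1×0.0506)² = 0.00256;  (½·δa/a)² = (0.5×0.111)² = 0.00310
δQ/Q = √(0.0128) = 0.113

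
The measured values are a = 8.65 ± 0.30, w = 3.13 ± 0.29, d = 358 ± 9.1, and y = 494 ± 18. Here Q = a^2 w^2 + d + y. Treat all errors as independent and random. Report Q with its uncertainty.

1590 ± 146

Let p = a^2·w^2 = 733. δp/p = √((2·δa/a)² + (2·δw/w)²) = √(0.00481 + 0.0343) = 0.198, so δp = 145.
Q = p + d + y: δQ = √(δp² + δd² + δy²) = √(21000 + 82.8 + 324) = 146
Q = 1590.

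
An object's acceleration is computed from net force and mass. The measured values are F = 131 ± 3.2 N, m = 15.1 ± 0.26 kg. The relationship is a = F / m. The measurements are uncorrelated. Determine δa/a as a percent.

Relative error in a monomial: (δa/a)² = Σ (nᵢ · δxᵢ/xᵢ)².
  (1·δF/F)² = (1×0.0244)² = 0.000597;  (-1·δm/m)² = (-1×0.0172)² = 0.000296
δa/a = √(0.000893) = 0.0299

2.99%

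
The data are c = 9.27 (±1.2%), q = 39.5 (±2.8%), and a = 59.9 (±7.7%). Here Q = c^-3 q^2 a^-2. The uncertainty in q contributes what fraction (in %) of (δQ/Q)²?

(δQ/Q)² = (-3·δc/c)² + (2·δq/q)² + (-2·δa/a)²
  c term: (-3×0.0120)² = 0.00130
  q term: (2×0.0280)² = 0.00314
  a term: (-2×0.0770)² = 0.0237
Total = 0.0281. Share from q = 0.00314/0.0281 = 0.111.

11.1%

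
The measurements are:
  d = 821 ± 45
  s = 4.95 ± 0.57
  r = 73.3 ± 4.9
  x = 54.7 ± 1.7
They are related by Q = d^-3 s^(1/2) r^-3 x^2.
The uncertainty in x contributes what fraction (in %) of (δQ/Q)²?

(δQ/Q)² = (-3·δd/d)² + (½·δs/s)² + (-3·δr/r)² + (2·δx/x)²
  d term: (-3×0.0548)² = 0.0270
  s term: (0.5×0.115)² = 0.00331
  r term: (-3×0.0668)² = 0.0402
  x term: (2×0.0311)² = 0.00386
Total = 0.0744. Share from x = 0.00386/0.0744 = 0.0519.

5.19%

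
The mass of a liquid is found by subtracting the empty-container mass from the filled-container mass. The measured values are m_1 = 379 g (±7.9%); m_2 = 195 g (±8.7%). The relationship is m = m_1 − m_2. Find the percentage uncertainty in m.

18.7%

m is a linear combination, so absolute uncertainties add in quadrature:
  (δm_1)² = 896;  (δm_2)² = 288
δm = √(1180) = 34.4 g
m = 184 g, so δm/m = 34.4/184 = 0.187.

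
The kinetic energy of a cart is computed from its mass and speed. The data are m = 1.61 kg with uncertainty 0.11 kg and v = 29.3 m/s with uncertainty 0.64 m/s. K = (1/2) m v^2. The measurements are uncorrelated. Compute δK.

Each factor contributes (exponent × relative error)² to (δK/K)²:
  (1·δm/m)² = (1×0.0683)² = 0.00467;  (2·δv/v)² = (2×0.0218)² = 0.00191
δK/K = √(0.00658) = 0.0811
K = 691 J, so δK = 0.0811 × 691 = 56.0 J.

56.0 J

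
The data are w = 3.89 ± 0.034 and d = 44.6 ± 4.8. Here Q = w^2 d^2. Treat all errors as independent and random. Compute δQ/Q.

0.216

Products/powers → add relative errors in quadrature, weighted by exponent:
  (2·δw/w)² = (2×0.00874)² = 0.000306;  (2·δd/d)² = (2×0.108)² = 0.0463
δQ/Q = √(0.0466) = 0.216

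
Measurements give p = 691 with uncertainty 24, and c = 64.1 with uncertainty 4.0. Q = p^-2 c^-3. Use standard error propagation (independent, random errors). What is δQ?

For a monomial Q ∝ p^-2, c^-3, fractional errors add in quadrature:
  (-2·δp/p)² = (-2×0.0347)² = 0.00483;  (-3·δc/c)² = (-3×0.0624)² = 0.0350
δQ/Q = √(0.0399) = 0.200
Q = 7.95e-12, so δQ = 0.200 × 7.95e-12 = 1.59e-12.

1.59e-12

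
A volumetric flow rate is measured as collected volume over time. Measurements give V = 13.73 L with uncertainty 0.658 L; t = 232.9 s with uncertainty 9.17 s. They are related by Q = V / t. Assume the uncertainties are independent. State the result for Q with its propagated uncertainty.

Since Q is a product/quotient, work with relative uncertainties:
  (1·δV/V)² = (1×0.0479)² = 0.00230;  (-1·δt/t)² = (-1×0.0394)² = 0.00155
δQ/Q = √(0.00385) = 0.0620
Q = 0.05895 L/s, so δQ = 0.0620 × 0.05895 = 0.00366 L/s.

0.05895 ± 0.00366 L/s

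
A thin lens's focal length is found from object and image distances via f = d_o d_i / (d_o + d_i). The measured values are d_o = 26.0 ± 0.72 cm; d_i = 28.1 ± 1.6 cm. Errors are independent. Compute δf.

0.417 cm

∂f/∂d_o = (d_i/(d_o+d_i))² = 0.270;  ∂f/∂d_i = (d_o/(d_o+d_i))² = 0.231
δf = √((∂f/∂d_o · δd_o)² + (∂f/∂d_i · δd_i)²) = √(0.0377 + 0.137) = 0.417 cm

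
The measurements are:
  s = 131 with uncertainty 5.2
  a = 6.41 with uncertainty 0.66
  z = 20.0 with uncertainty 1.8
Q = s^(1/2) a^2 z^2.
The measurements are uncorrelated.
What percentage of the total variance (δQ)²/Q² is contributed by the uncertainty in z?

(δQ/Q)² = (½·δs/s)² + (2·δa/a)² + (2·δz/z)²
  s term: (0.5×0.0397)² = 0.000394
  a term: (2×0.103)² = 0.0424
  z term: (2×0.0900)² = 0.0324
Total = 0.0752. Share from z = 0.0324/0.0752 = 0.431.

43.1%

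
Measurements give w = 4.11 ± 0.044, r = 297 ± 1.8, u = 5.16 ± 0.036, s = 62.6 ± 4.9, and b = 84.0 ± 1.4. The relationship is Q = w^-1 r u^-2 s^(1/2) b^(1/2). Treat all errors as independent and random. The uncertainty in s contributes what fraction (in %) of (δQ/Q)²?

(δQ/Q)² = (-1·δw/w)² + (1·δr/r)² + (-2·δu/u)² + (½·δs/s)² + (½·δb/b)²
  w term: (-1×0.0107)² = 0.000115
  r term: (1×0.00606)² = 3.67e-05
  u term: (-2×0.00698)² = 0.000195
  s term: (0.5×0.0783)² = 0.00153
  b term: (0.5×0.0167)² = 6.94e-05
Total = 0.00195. Share from s = 0.00153/0.00195 = 0.787.

78.7%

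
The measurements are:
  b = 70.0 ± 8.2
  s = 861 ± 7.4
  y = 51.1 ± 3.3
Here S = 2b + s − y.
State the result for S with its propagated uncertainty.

For a sum/difference, combine absolute errors in quadrature:
  (2·δb)² = 269;  (δs)² = 54.8;  (δy)² = 10.9
δS = √(335) = 18.3
S = 950.

950 ± 18.3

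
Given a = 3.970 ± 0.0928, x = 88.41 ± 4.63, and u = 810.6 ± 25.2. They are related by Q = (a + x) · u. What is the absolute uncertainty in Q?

Let w = a + x = 92.38. δw = √(δa² + δx²) = √(0.00861 + 21.4) = 4.63, so δw/w = 0.0501.
Q is then a monomial in w, u:
δQ/Q = √((δw/w)² + (1·δu/u)²) = √(0.00251 + 0.000966) = 0.0590
Q = 74880, so δQ = 0.0590 × 74880 = 4420.

4420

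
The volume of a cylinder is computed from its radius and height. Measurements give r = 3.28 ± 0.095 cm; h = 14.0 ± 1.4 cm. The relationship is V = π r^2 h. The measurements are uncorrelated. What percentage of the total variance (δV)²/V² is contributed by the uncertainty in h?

(δV/V)² = (2·δr/r)² + (1·δh/h)²
  r term: (2×0.0290)² = 0.00336
  h term: (1×0.100)² = 0.0100
Total = 0.0134. Share from h = 0.0100/0.0134 = 0.749.

74.9%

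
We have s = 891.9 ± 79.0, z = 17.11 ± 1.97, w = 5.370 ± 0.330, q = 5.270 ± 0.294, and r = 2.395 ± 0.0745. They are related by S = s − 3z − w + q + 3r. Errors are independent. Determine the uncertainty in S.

For a sum/difference, combine absolute errors in quadrature:
  (δs)² = 6240;  (3·δz)² = 34.9;  (δw)² = 0.109;  (δq)² = 0.0864;  (3·δr)² = 0.0500
δS = √(6280) = 79.2

79.2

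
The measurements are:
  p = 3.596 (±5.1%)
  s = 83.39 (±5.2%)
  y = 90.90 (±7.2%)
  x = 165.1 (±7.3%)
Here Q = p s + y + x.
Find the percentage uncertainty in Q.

Let w = p·s = 299.9. δw/w = √((1·δp/p)² + (1·δs/s)²) = √(0.00260 + 0.00270) = 0.0728, so δw = 21.8.
Q = w + y + x: δQ = √(δw² + δy² + δx²) = √(477 + 42.8 + 145) = 25.8
Q = 555.9, so δQ/Q = 25.8/555.9 = 0.0464.

4.64%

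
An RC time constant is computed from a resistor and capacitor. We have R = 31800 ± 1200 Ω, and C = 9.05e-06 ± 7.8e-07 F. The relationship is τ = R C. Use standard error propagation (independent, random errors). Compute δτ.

Products/powers → add relative errors in quadrature, weighted by exponent:
  (1·δR/R)² = (1×0.0377)² = 0.00142;  (1·δC/C)² = (1×0.0862)² = 0.00743
δτ/τ = √(0.00885) = 0.0941
τ = 0.288 s, so δτ = 0.0941 × 0.288 = 0.0271 s.

0.0271 s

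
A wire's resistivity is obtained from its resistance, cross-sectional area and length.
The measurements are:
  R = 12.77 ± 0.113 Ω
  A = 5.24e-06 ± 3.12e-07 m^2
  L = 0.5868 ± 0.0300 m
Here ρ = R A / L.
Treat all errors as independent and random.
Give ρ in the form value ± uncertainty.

For a monomial ρ ∝ R, A, L^-1, fractional errors add in quadrature:
  (1·δR/R)² = (1×0.00885)² = 7.83e-05;  (1·δA/A)² = (1×0.0595)² = 0.00355;  (-1·δL/L)² = (-1×0.0511)² = 0.00261
δρ/ρ = √(0.00624) = 0.0790
ρ = 0.0001140 Ω·m, so δρ = 0.0790 × 0.0001140 = 9.01e-06 Ω·m.

(1.140 ± 0.0901) × 10^-4 Ω·m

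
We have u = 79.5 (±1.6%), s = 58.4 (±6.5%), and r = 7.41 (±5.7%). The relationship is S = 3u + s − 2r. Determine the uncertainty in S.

5.45

Each term contributes (cᵢ δxᵢ)² to (δS)²:
  (3·δu)² = 14.6;  (δs)² = 14.4;  (2·δr)² = 0.714
δS = √(29.7) = 5.45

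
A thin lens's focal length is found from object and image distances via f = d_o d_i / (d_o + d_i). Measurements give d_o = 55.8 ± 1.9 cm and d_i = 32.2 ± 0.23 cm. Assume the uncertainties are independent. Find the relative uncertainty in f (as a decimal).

0.0133

∂f/∂d_o = (d_i/(d_o+d_i))² = 0.134;  ∂f/∂d_i = (d_o/(d_o+d_i))² = 0.402
δf = √((∂f/∂d_o · δd_o)² + (∂f/∂d_i · δd_i)²) = √(0.0647 + 0.00855) = 0.271 cm
f = 20.4 cm, so δf/f = 0.271/20.4 = 0.0133.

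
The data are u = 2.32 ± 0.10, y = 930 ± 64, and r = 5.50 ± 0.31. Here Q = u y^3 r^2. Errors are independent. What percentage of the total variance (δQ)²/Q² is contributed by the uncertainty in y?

(δQ/Q)² = (1·δu/u)² + (3·δy/y)² + (2·δr/r)²
  u term: (1×0.0431)² = 0.00186
  y term: (3×0.0688)² = 0.0426
  r term: (2×0.0564)² = 0.0127
Total = 0.0572. Share from y = 0.0426/0.0572 = 0.745.

74.5%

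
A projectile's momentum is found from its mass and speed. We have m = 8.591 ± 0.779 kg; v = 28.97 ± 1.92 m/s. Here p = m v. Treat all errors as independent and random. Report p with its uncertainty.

248.9 ± 28.0 kg·m/s

For a monomial p ∝ m, v, fractional errors add in quadrature:
  (1·δm/m)² = (1×0.0907)² = 0.00822;  (1·δv/v)² = (1×0.0663)² = 0.00439
δp/p = √(0.0126) = 0.112
p = 248.9 kg·m/s, so δp = 0.112 × 248.9 = 28.0 kg·m/s.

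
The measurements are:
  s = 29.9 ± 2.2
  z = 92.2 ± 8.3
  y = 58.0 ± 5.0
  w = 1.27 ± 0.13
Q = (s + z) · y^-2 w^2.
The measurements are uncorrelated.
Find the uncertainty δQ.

0.0162

Let u = s + z = 122. δu = √(δs² + δz²) = √(4.84 + 68.9) = 8.59, so δu/u = 0.0703.
Q is then a monomial in u, y, w:
δQ/Q = √((δu/u)² + (-2·δy/y)² + (2·δw/w)²) = √(0.00495 + 0.0297 + 0.0419) = 0.277
Q = 0.0585, so δQ = 0.277 × 0.0585 = 0.0162.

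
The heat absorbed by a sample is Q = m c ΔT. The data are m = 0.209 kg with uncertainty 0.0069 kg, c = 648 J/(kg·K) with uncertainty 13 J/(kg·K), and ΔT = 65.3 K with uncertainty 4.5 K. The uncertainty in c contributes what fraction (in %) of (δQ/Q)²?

(δQ/Q)² = (1·δm/m)² + (1·δc/c)² + (1·δΔT/ΔT)²
  m term: (1×0.0330)² = 0.00109
  c term: (1×0.0201)² = 0.000402
  ΔT term: (1×0.0689)² = 0.00475
Total = 0.00624. Share from c = 0.000402/0.00624 = 0.0645.

6.45%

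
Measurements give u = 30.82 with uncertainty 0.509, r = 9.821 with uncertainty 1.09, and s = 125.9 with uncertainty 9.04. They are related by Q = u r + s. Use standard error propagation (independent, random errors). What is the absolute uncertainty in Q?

Let p = u·r = 302.7. δp/p = √((1·δu/u)² + (1·δr/r)²) = √(0.000273 + 0.0123) = 0.112, so δp = 34.0.
Q = p + s: δQ = √(δp² + δs²) = √(1150 + 81.7) = 35.1

35.1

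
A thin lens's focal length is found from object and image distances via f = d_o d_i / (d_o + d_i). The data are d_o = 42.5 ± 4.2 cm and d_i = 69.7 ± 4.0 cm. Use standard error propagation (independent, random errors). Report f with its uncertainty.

26.4 ± 1.72 cm

∂f/∂d_o = (d_i/(d_o+d_i))² = 0.386;  ∂f/∂d_i = (d_o/(d_o+d_i))² = 0.143
δf = √((∂f/∂d_o · δd_o)² + (∂f/∂d_i · δd_i)²) = √(2.63 + 0.329) = 1.72 cm
f = 26.4 cm.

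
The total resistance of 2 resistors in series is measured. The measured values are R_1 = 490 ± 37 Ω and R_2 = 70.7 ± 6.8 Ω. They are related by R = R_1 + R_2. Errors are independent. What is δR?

37.6 Ω

Absolute uncertainties add in quadrature for a linear combination:
  (δR_1)² = 1370;  (δR_2)² = 46.2
δR = √(1420) = 37.6 Ω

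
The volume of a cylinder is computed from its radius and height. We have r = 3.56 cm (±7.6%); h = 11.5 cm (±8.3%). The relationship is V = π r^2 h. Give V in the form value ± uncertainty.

Relative error in a monomial: (δV/V)² = Σ (nᵢ · δxᵢ/xᵢ)².
  (2·δr/r)² = (2×0.0760)² = 0.0231;  (1·δh/h)² = (1×0.0830)² = 0.00689
δV/V = √(0.0300) = 0.173
V = 458 cm^3, so δV = 0.173 × 458 = 79.3 cm^3.

458 ± 79.3 cm^3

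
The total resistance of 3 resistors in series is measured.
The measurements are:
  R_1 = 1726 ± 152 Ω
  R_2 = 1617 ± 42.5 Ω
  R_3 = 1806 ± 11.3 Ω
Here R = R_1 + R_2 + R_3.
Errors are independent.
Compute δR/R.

Absolute uncertainties add in quadrature for a linear combination:
  (δR_1)² = 23100;  (δR_2)² = 1810;  (δR_3)² = 128
δR = √(25000) = 158 Ω
R = 5149 Ω, so δR/R = 158/5149 = 0.0307.

0.0307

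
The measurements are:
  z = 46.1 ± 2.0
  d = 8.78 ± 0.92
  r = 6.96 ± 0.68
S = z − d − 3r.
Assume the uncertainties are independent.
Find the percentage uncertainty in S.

Absolute uncertainties add in quadrature for a linear combination:
  (δz)² = 4.00;  (δd)² = 0.846;  (3·δr)² = 4.16
δS = √(9.01) = 3.00
S = 16.4, so δS/S = 3.00/16.4 = 0.183.

18.3%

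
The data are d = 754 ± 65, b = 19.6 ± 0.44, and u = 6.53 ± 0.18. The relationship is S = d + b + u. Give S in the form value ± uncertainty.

780 ± 65.0

Absolute uncertainties add in quadrature for a linear combination:
  (δd)² = 4220;  (δb)² = 0.194;  (δu)² = 0.0324
δS = √(4230) = 65.0
S = 780.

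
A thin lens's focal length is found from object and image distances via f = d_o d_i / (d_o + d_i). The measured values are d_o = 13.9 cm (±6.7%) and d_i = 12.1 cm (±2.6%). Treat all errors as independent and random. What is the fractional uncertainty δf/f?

0.0341

∂f/∂d_o = (d_i/(d_o+d_i))² = 0.217;  ∂f/∂d_i = (d_o/(d_o+d_i))² = 0.286
δf = √((∂f/∂d_o · δd_o)² + (∂f/∂d_i · δd_i)²) = √(0.0407 + 0.00809) = 0.221 cm
f = 6.47 cm, so δf/f = 0.221/6.47 = 0.0341.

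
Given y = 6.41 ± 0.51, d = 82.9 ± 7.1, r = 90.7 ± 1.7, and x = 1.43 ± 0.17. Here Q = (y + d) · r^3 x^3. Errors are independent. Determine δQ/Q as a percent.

Let u = y + d = 89.3. δu = √(δy² + δd²) = √(0.260 + 50.4) = 7.12, so δu/u = 0.0797.
Q is then a monomial in u, r, x:
δQ/Q = √((δu/u)² + (3·δr/r)² + (3·δx/x)²) = √(0.00635 + 0.00316 + 0.127) = 0.370

37.0%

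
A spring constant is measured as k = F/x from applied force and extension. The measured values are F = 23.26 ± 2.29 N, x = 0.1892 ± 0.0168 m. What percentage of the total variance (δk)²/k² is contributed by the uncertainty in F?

(δk/k)² = (1·δF/F)² + (-1·δx/x)²
  F term: (1×0.0985)² = 0.00969
  x term: (-1×0.0888)² = 0.00788
Total = 0.0176. Share from F = 0.00969/0.0176 = 0.551.

55.1%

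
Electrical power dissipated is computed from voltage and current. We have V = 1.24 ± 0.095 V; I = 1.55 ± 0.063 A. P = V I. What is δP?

0.167 W

Relative error in a monomial: (δP/P)² = Σ (nᵢ · δxᵢ/xᵢ)².
  (1·δV/V)² = (1×0.0766)² = 0.00587;  (1·δI/I)² = (1×0.0406)² = 0.00165
δP/P = √(0.00752) = 0.0867
P = 1.92 W, so δP = 0.0867 × 1.92 = 0.167 W.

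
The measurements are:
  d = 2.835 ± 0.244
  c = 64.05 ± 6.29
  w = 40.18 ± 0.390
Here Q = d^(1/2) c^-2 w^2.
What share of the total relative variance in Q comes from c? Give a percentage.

(δQ/Q)² = (½·δd/d)² + (-2·δc/c)² + (2·δw/w)²
  d term: (0.5×0.0861)² = 0.00185
  c term: (-2×0.0982)² = 0.0386
  w term: (2×0.00971)² = 0.000377
Total = 0.0408. Share from c = 0.0386/0.0408 = 0.945.

94.5%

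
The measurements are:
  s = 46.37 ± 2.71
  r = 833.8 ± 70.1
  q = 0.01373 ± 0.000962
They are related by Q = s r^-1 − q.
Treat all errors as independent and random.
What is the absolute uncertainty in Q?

Let p = s·r^-1 = 0.05561. δp/p = √((1·δs/s)² + (-1·δr/r)²) = √(0.00342 + 0.00707) = 0.102, so δp = 0.00569.
Q = p − q: δQ = √(δp² + δq²) = √(3.24e-05 + 9.25e-07) = 0.00577

0.00577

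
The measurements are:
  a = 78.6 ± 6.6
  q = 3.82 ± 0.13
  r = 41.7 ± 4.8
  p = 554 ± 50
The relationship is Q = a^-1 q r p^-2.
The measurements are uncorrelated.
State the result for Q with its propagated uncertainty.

(6.60 ± 1.54) × 10^-6

Each factor contributes (exponent × relative error)² to (δQ/Q)²:
  (-1·δa/a)² = (-1×0.0840)² = 0.00705;  (1·δq/q)² = (1×0.0340)² = 0.00116;  (1·δr/r)² = (1×0.115)² = 0.0132;  (-2·δp/p)² = (-2×0.0903)² = 0.0326
δQ/Q = √(0.0540) = 0.232
Q = 6.6e-06, so δQ = 0.232 × 6.6e-06 = 1.54e-06.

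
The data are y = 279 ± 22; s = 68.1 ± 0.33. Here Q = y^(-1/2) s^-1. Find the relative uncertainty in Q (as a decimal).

0.0397

Q is a product of powers, so relative uncertainties combine in quadrature:
  (−½·δy/y)² = (-0.5×0.0789)² = 0.00155;  (-1·δs/s)² = (-1×0.00485)² = 2.35e-05
δQ/Q = √(0.00158) = 0.0397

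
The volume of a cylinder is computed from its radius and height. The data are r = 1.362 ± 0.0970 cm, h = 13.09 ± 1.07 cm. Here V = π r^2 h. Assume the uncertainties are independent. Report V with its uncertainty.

76.29 ± 12.5 cm^3

Products/powers → add relative errors in quadrature, weighted by exponent:
  (2·δr/r)² = (2×0.0712)² = 0.0203;  (1·δh/h)² = (1×0.0817)² = 0.00668
δV/V = √(0.0270) = 0.164
V = 76.29 cm^3, so δV = 0.164 × 76.29 = 12.5 cm^3.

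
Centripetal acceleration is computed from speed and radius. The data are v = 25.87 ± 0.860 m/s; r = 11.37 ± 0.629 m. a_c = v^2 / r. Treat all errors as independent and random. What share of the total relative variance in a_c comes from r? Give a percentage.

40.9%

(δa_c/a_c)² = (2·δv/v)² + (-1·δr/r)²
  v term: (2×0.0332)² = 0.00442
  r term: (-1×0.0553)² = 0.00306
Total = 0.00748. Share from r = 0.00306/0.00748 = 0.409.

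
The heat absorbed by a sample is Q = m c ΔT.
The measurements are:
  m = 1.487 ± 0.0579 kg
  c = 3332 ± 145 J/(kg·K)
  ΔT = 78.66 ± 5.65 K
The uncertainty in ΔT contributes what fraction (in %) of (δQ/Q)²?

(δQ/Q)² = (1·δm/m)² + (1·δc/c)² + (1·δΔT/ΔT)²
  m term: (1×0.0389)² = 0.00152
  c term: (1×0.0435)² = 0.00189
  ΔT term: (1×0.0718)² = 0.00516
Total = 0.00857. Share from ΔT = 0.00516/0.00857 = 0.602.

60.2%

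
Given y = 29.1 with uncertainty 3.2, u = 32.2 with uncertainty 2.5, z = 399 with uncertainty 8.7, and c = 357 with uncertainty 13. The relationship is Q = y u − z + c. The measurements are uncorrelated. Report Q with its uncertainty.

895 ± 127

Let p = y·u = 937. δp/p = √((1·δy/y)² + (1·δu/u)²) = √(0.0121 + 0.00603) = 0.135, so δp = 126.
Q = p − z + c: δQ = √(δp² + δz² + δc²) = √(15900 + 75.7 + 169) = 127
Q = 895.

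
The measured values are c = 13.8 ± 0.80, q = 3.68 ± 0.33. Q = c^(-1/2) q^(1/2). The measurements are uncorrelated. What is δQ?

Since Q is a product/quotient, work with relative uncertainties:
  (−½·δc/c)² = (-0.5×0.0580)² = 0.000840;  (½·δq/q)² = (0.5×0.0897)² = 0.00201
δQ/Q = √(0.00285) = 0.0534
Q = 0.516, so δQ = 0.0534 × 0.516 = 0.0276.

0.0276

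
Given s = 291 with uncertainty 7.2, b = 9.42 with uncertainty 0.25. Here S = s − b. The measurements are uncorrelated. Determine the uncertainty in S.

7.20

Sums and differences: (δS)² = Σ (cᵢ δxᵢ)².
  (δs)² = 51.8;  (δb)² = 0.0625
δS = √(51.9) = 7.20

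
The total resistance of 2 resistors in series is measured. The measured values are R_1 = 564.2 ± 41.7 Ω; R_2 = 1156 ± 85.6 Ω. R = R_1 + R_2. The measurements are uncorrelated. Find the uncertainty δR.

R is a linear combination, so absolute uncertainties add in quadrature:
  (δR_1)² = 1740;  (δR_2)² = 7330
δR = √(9070) = 95.2 Ω

95.2 Ω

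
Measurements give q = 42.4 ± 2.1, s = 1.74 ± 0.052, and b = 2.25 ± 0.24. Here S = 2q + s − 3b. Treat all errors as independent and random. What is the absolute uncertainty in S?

Each term contributes (cᵢ δxᵢ)² to (δS)²:
  (2·δq)² = 17.6;  (δs)² = 0.00270;  (3·δb)² = 0.518
δS = √(18.2) = 4.26

4.26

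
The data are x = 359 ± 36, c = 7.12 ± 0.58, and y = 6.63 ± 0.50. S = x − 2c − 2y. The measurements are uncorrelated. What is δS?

Each term contributes (cᵢ δxᵢ)² to (δS)²:
  (δx)² = 1300;  (2·δc)² = 1.35;  (2·δy)² = 1.00
δS = √(1300) = 36.0

36.0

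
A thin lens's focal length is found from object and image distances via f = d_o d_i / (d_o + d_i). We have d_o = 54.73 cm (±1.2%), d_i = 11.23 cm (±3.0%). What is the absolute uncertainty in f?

∂f/∂d_o = (d_i/(d_o+d_i))² = 0.0290;  ∂f/∂d_i = (d_o/(d_o+d_i))² = 0.688
δf = √((∂f/∂d_o · δd_o)² + (∂f/∂d_i · δd_i)²) = √(0.000362 + 0.0538) = 0.233 cm

0.233 cm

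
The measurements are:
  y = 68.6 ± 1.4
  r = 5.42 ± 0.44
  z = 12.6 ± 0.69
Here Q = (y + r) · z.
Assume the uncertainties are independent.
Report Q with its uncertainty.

Let u = y + r = 74.0. δu = √(δy² + δr²) = √(1.96 + 0.194) = 1.47, so δu/u = 0.0198.
Q is then a monomial in u, z:
δQ/Q = √((δu/u)² + (1·δz/z)²) = √(0.000393 + 0.00300) = 0.0582
Q = 933, so δQ = 0.0582 × 933 = 54.3.

933 ± 54.3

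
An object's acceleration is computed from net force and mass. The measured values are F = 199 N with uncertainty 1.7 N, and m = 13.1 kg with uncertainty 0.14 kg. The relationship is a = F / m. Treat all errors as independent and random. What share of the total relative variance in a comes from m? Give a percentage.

61.0%

(δa/a)² = (1·δF/F)² + (-1·δm/m)²
  F term: (1×0.00854)² = 7.3e-05
  m term: (-1×0.0107)² = 0.000114
Total = 0.000187. Share from m = 0.000114/0.000187 = 0.610.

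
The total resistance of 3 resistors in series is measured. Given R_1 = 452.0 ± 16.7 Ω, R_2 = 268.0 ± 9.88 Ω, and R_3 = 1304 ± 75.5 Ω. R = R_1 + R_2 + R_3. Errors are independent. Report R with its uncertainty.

2024 ± 78.0 Ω

Absolute uncertainties add in quadrature for a linear combination:
  (δR_1)² = 279;  (δR_2)² = 97.6;  (δR_3)² = 5700
δR = √(6080) = 78.0 Ω
R = 2024 Ω.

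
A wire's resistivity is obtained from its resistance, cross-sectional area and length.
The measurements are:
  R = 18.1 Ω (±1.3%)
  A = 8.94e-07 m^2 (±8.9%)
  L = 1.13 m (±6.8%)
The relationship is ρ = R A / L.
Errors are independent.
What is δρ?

ρ is a product of powers, so relative uncertainties combine in quadrature:
  (1·δR/R)² = (1×0.0130)² = 0.000169;  (1·δA/A)² = (1×0.0890)² = 0.00792;  (-1·δL/L)² = (-1×0.0680)² = 0.00462
δρ/ρ = √(0.0127) = 0.113
ρ = 1.43e-05 Ω·m, so δρ = 0.113 × 1.43e-05 = 1.61e-06 Ω·m.

1.61e-06 Ω·m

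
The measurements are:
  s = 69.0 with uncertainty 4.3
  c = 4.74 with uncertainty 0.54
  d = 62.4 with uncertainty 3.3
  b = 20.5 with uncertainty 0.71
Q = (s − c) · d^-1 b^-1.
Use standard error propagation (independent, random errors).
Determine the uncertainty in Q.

0.00464

Let u = s − c = 64.3. δu = √(δs² + δc²) = √(18.5 + 0.292) = 4.33, so δu/u = 0.0674.
Q is then a monomial in u, d, b:
δQ/Q = √((δu/u)² + (-1·δd/d)² + (-1·δb/b)²) = √(0.00455 + 0.00280 + 0.00120) = 0.0924
Q = 0.0502, so δQ = 0.0924 × 0.0502 = 0.00464.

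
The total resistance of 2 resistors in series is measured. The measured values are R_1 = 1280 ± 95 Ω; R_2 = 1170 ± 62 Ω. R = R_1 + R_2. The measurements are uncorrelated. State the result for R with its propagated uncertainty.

2450 ± 113 Ω

R is a linear combination, so absolute uncertainties add in quadrature:
  (δR_1)² = 9020;  (δR_2)² = 3840
δR = √(12900) = 113 Ω
R = 2450 Ω.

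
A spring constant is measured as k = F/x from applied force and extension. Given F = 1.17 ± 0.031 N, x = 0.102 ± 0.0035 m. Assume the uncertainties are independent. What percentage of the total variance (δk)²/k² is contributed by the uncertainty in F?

37.4%

(δk/k)² = (1·δF/F)² + (-1·δx/x)²
  F term: (1×0.0265)² = 0.000702
  x term: (-1×0.0343)² = 0.00118
Total = 0.00188. Share from F = 0.000702/0.00188 = 0.374.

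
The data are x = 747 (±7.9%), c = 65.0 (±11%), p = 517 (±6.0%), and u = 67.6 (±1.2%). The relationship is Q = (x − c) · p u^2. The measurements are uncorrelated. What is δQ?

Let w = x − c = 682. δw = √(δx² + δc²) = √(3480 + 51.1) = 59.4, so δw/w = 0.0872.
Q is then a monomial in w, p, u:
δQ/Q = √((δw/w)² + (1·δp/p)² + (2·δu/u)²) = √(0.00760 + 0.00360 + 0.000576) = 0.109
Q = 1.61e+09, so δQ = 0.109 × 1.61e+09 = 1.75e+08.

1.75e+08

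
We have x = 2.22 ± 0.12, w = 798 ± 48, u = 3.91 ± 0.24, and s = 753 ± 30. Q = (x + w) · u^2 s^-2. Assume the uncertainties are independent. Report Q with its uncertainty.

Let h = x + w = 800. δh = √(δx² + δw²) = √(0.0144 + 2300) = 48.0, so δh/h = 0.0600.
Q is then a monomial in h, u, s:
δQ/Q = √((δh/h)² + (2·δu/u)² + (-2·δs/s)²) = √(0.00360 + 0.0151 + 0.00635) = 0.158
Q = 0.0216, so δQ = 0.158 × 0.0216 = 0.00341.

0.0216 ± 0.00341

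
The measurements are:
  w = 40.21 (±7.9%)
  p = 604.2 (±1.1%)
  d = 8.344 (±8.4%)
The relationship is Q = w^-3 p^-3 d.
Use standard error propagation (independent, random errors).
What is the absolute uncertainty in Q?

Q is a product of powers, so relative uncertainties combine in quadrature:
  (-3·δw/w)² = (-3×0.0790)² = 0.0562;  (-3·δp/p)² = (-3×0.0110)² = 0.00109;  (1·δd/d)² = (1×0.0840)² = 0.00706
δQ/Q = √(0.0643) = 0.254
Q = 5.819e-13, so δQ = 0.254 × 5.819e-13 = 1.48e-13.

1.48e-13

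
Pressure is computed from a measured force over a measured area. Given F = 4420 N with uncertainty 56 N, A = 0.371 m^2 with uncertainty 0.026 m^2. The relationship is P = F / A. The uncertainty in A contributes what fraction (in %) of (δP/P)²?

96.8%

(δP/P)² = (1·δF/F)² + (-1·δA/A)²
  F term: (1×0.0127)² = 0.000161
  A term: (-1×0.0701)² = 0.00491
Total = 0.00507. Share from A = 0.00491/0.00507 = 0.968.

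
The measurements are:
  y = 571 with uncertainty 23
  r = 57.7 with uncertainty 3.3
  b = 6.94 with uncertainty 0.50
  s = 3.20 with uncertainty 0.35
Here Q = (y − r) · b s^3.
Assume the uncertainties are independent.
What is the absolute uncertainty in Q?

Let u = y − r = 513. δu = √(δy² + δr²) = √(529 + 10.9) = 23.2, so δu/u = 0.0453.
Q is then a monomial in u, b, s:
δQ/Q = √((δu/u)² + (1·δb/b)² + (3·δs/s)²) = √(0.00205 + 0.00519 + 0.108) = 0.339
Q = 1.17e+05, so δQ = 0.339 × 1.17e+05 = 39600.

39600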